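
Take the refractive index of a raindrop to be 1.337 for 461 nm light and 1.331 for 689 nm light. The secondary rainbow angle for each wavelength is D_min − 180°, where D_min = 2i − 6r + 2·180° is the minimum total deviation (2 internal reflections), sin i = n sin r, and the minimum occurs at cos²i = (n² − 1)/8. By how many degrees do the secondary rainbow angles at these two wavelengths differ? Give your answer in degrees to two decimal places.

1.57°

At 461 nm (n = 1.337): cos²i = 0.09845 → i = 71.714°, r = 45.249°, D_min = 231.934°, rainbow angle = 51.934°.
At 689 nm (n = 1.331): cos²i = 0.09645 → i = 71.907°, r = 45.575°, D_min = 230.365°, rainbow angle = 50.365°.
Angular width = |51.934° − 50.365°| = 1.569°.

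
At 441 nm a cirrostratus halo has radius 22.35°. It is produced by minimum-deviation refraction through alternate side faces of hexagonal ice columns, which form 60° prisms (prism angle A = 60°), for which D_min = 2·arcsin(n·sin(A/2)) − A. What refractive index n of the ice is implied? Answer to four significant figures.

Rearranging: n = sin((D_min + A)/2) / sin(A/2).
(D_min + A)/2 = (22.35° + 60°)/2 = 41.175°.
n = sin 41.175° / sin 30° = 0.6584 / 0.5000 = 1.3167.

1.317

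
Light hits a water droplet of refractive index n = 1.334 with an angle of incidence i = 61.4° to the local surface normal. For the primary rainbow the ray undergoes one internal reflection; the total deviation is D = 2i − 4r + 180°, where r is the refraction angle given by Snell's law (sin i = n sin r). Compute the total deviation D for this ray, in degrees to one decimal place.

sin r = sin 61.4° / 1.334 = 0.8780/1.334 = 0.6582; r = 41.16°.
D = 2·61.4° − 4·41.16° + 180° = 122.80° − 164.64° + 180° = 138.16°.

138.2°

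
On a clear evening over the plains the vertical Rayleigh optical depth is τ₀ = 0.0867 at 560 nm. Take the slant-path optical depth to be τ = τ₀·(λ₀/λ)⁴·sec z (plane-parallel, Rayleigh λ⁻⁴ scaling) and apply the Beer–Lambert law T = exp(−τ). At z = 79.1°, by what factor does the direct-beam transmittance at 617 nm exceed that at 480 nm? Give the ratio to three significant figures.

Airmass: sec 79.1° = 5.2883.
τ(617 nm) = 0.0867 × (560/617)⁴ × 5.2883 = 0.0867 × 0.6786 × 5.2883 = 0.3111.
τ(480 nm) = 0.0867 × (560/480)⁴ × 5.2883 = 0.0867 × 1.8526 × 5.2883 = 0.8494.
T(617)/T(480) = exp(τ_B − τ_A) = exp(0.5383) = 1.7131.

1.71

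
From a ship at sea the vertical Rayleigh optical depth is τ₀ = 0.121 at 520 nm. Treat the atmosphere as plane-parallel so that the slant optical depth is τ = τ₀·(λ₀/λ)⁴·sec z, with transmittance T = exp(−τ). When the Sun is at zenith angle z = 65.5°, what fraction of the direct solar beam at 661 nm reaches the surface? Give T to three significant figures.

sec 65.5° = 2.4114.
τ = 0.121 × (520/661)⁴ × 2.4114 = 0.121 × 0.3830 × 2.4114 = 0.1118.
T = exp(−0.1118) = 0.8943.

0.894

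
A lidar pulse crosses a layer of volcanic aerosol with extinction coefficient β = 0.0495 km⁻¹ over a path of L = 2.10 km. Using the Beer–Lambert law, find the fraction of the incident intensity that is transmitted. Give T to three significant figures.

τ = β·L = 0.0495 × 2.10 = 0.1040.
T = exp(−0.1040) = 0.9013.

0.901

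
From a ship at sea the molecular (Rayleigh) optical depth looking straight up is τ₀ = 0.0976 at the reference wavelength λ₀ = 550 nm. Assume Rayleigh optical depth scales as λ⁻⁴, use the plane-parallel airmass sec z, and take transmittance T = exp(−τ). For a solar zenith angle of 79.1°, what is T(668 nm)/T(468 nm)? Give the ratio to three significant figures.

2.11

Airmass: sec 79.1° = 5.2883.
τ(668 nm) = 0.0976 × (550/668)⁴ × 5.2883 = 0.0976 × 0.4596 × 5.2883 = 0.2372.
τ(468 nm) = 0.0976 × (550/468)⁴ × 5.2883 = 0.0976 × 1.9075 × 5.2883 = 0.9845.
T(668)/T(468) = exp(τ_B − τ_A) = exp(0.7473) = 2.1114.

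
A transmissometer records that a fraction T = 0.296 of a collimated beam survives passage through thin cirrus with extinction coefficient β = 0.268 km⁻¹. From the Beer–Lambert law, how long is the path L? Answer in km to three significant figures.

Beer–Lambert: T = exp(−βL) ⇒ L = −ln(T)/β = −ln(0.296)/0.268 = 1.2174/0.268 = 4.543 km.

4.54 km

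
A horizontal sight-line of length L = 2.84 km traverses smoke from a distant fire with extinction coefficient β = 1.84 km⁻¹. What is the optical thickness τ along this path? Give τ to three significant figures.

5.23

τ = β·L = 1.84 × 2.84 = 5.2256.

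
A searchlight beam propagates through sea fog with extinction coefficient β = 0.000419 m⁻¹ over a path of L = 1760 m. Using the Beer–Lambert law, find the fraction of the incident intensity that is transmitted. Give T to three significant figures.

τ = β·L = 0.000419 × 1760 = 0.7374.
T = exp(−0.7374) = 0.4783.

0.478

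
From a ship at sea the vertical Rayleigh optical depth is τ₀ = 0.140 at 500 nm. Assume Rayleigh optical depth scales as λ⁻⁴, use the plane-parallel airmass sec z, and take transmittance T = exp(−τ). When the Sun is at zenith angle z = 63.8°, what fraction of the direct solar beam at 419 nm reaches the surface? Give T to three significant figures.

0.526

sec 63.8° = 2.2650.
τ = 0.140 × (500/419)⁴ × 2.2650 = 0.140 × 2.0278 × 2.2650 = 0.6430.
T = exp(−0.6430) = 0.5257.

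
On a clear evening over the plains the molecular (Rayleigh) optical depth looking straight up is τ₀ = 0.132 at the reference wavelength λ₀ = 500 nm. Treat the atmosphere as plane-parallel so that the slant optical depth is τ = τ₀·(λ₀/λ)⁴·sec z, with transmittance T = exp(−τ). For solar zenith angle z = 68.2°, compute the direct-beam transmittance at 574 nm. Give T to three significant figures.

sec 68.2° = 2.6927.
τ = 0.132 × (500/574)⁴ × 2.6927 = 0.132 × 0.5757 × 2.6927 = 0.2046.
T = exp(−0.2046) = 0.8149.

0.815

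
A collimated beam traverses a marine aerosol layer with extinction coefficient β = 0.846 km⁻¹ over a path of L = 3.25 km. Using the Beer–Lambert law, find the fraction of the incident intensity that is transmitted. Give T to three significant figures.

τ = β·L = 0.846 × 3.25 = 2.7495.
T = exp(−2.7495) = 0.0640.

0.0640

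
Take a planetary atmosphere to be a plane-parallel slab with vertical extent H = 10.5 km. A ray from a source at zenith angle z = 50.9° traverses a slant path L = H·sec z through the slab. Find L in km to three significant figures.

sec z = 1/cos 50.9° = 1.5856.
L = 10.5 × 1.5856 = 16.649 km.

16.6 km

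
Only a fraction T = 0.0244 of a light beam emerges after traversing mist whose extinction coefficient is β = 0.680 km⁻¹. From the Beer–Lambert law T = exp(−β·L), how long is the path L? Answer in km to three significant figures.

Beer–Lambert: T = exp(−βL) ⇒ L = −ln(T)/β = −ln(0.0244)/0.680 = 3.7132/0.680 = 5.461 km.

5.46 km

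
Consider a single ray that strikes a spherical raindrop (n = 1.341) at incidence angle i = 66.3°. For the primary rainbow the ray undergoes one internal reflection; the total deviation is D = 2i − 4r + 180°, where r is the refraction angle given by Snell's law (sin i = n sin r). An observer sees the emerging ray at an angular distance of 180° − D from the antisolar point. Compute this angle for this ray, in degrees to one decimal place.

sin r = sin 66.3° / 1.341 = 0.9157/1.341 = 0.6828; r = 43.06°.
D = 2·66.3° − 4·43.06° + 180° = 132.60° − 172.26° + 180° = 140.34°.
Angle from antisolar point = 180° − D = 39.66°.

39.7°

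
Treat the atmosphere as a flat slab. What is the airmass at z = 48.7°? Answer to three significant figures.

1.52

X = sec z = 1/cos 48.7° = 1/0.6600 = 1.5151.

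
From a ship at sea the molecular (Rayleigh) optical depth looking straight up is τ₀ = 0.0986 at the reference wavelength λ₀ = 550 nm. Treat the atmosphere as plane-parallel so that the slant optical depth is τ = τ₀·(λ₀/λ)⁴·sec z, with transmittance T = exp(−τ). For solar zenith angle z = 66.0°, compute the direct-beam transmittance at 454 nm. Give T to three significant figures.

0.593

sec 66.0° = 2.4586.
τ = 0.0986 × (550/454)⁴ × 2.4586 = 0.0986 × 2.1539 × 2.4586 = 0.5221.
T = exp(−0.5221) = 0.5932.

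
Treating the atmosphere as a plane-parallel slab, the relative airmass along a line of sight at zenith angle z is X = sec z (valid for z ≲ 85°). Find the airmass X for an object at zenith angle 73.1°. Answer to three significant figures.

3.44

X = sec z = 1/cos 73.1° = 1/0.2907 = 3.4399.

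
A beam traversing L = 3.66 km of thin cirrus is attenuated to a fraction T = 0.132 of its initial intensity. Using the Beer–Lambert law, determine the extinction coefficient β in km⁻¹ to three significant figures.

0.553 km⁻¹

Beer–Lambert: T = exp(−βL) ⇒ β = −ln(T)/L = −ln(0.132)/3.66 = 2.0250/3.66 = 0.5533 km⁻¹.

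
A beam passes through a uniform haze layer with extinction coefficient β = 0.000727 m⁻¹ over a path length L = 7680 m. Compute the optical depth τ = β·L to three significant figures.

τ = β·L = 0.000727 × 7680 = 5.5834.

5.58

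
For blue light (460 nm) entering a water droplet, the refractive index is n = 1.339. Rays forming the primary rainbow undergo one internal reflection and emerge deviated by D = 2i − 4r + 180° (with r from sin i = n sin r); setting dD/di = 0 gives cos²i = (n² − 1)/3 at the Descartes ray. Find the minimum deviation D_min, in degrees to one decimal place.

138.8°

cos²i = (1.79292 − 1)/3 = 0.26431; i = arccos(0.51411) = 59.062°.
sin r = sin 59.062°/1.339 = 0.64057; r = 39.834°.
D_min = 2·59.062° − 4·39.834° + 180° = 138.786°.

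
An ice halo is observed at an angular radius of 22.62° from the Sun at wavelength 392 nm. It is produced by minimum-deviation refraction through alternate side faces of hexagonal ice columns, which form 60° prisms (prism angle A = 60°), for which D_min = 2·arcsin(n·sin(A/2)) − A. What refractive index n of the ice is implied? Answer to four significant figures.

1.320

Rearranging: n = sin((D_min + A)/2) / sin(A/2).
(D_min + A)/2 = (22.62° + 60°)/2 = 41.310°.
n = sin 41.310° / sin 30° = 0.6601 / 0.5000 = 1.3203.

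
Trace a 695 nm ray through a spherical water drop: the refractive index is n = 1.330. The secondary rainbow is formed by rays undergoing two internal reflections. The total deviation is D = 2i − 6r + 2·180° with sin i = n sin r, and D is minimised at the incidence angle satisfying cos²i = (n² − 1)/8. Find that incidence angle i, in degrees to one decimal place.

71.9°

cos²i = (1.330² − 1)/8 = (1.76890 − 1)/8 = 0.09611.
cos i = 0.31002, so i = 71.940°.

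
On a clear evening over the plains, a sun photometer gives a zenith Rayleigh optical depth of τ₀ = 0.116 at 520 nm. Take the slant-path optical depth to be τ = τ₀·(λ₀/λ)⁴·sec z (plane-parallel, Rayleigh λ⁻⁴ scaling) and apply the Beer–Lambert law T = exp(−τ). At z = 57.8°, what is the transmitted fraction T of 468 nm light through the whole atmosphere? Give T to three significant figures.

0.718

sec 57.8° = 1.8766.
τ = 0.116 × (520/468)⁴ × 1.8766 = 0.116 × 1.5242 × 1.8766 = 0.3318.
T = exp(−0.3318) = 0.7176.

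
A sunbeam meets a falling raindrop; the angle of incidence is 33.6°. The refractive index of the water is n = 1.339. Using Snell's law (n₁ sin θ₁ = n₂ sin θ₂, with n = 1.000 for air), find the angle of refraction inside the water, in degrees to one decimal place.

24.4°

Snell: sin θ_r = sin θ_i / n = sin 33.6° / 1.339 = 0.5534 / 1.339 = 0.4133.
θ_r = arcsin(0.4133) = 24.41°.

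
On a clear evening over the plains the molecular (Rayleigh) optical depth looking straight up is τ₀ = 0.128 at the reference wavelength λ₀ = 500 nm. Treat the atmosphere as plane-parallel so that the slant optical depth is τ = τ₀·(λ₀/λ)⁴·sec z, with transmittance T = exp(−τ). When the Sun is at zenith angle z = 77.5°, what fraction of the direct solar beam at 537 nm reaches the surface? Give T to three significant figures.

sec 77.5° = 4.6202.
τ = 0.128 × (500/537)⁴ × 4.6202 = 0.128 × 0.7516 × 4.6202 = 0.4445.
T = exp(−0.4445) = 0.6412.

0.641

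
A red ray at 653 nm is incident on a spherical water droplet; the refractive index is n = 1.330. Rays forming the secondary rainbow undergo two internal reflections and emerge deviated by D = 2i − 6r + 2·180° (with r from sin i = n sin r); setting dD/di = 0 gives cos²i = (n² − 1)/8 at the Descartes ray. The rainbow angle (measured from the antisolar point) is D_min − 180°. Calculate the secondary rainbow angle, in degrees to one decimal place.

cos²i = (1.76890 − 1)/8 = 0.09611; i = arccos(0.31002) = 71.940°.
sin r = sin 71.940°/1.330 = 0.71483; r = 45.630°.
D_min = 2·71.940° − 6·45.630° + 360° = 230.101°.
Rainbow angle = D_min − 180° = 50.101°.

50.1°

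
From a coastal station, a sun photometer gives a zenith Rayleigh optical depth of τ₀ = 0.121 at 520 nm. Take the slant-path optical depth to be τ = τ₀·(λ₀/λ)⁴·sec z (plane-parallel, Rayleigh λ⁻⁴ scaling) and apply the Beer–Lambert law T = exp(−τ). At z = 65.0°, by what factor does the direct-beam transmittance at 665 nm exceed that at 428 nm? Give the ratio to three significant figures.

1.68

Airmass: sec 65.0° = 2.3662.
τ(665 nm) = 0.121 × (520/665)⁴ × 2.3662 = 0.121 × 0.3739 × 2.3662 = 0.1070.
τ(428 nm) = 0.121 × (520/428)⁴ × 2.3662 = 0.121 × 2.1789 × 2.3662 = 0.6238.
T(665)/T(428) = exp(τ_B − τ_A) = exp(0.5168) = 1.6767.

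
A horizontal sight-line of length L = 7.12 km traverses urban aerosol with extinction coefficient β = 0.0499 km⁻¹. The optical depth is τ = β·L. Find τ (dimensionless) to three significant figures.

0.355

τ = β·L = 0.0499 × 7.12 = 0.3553.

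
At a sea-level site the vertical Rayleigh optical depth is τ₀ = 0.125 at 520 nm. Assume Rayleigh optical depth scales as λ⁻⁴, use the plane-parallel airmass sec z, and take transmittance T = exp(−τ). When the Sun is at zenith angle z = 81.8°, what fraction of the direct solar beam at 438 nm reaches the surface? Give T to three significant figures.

sec 81.8° = 7.0112.
τ = 0.125 × (520/438)⁴ × 7.0112 = 0.125 × 1.9866 × 7.0112 = 1.7411.
T = exp(−1.7411) = 0.1753.

0.175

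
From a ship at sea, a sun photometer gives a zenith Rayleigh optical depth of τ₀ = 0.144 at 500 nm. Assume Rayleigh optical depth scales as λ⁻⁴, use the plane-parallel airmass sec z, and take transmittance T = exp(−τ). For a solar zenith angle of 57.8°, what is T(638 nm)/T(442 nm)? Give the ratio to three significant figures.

Airmass: sec 57.8° = 1.8766.
τ(638 nm) = 0.144 × (500/638)⁴ × 1.8766 = 0.144 × 0.3772 × 1.8766 = 0.1019.
τ(442 nm) = 0.144 × (500/442)⁴ × 1.8766 = 0.144 × 1.6375 × 1.8766 = 0.4425.
T(638)/T(442) = exp(τ_B − τ_A) = exp(0.3406) = 1.4058.

1.41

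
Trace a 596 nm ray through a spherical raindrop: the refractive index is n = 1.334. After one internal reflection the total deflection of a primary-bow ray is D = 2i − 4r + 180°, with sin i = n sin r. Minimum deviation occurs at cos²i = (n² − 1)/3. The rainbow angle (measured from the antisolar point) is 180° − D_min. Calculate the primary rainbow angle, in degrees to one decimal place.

41.9°

cos²i = (1.77956 − 1)/3 = 0.25985; i = arccos(0.50976) = 59.352°.
sin r = sin 59.352°/1.334 = 0.64492; r = 40.159°.
D_min = 2·59.352° − 4·40.159° + 180° = 138.067°.
Rainbow angle = 180° − D_min = 41.933°.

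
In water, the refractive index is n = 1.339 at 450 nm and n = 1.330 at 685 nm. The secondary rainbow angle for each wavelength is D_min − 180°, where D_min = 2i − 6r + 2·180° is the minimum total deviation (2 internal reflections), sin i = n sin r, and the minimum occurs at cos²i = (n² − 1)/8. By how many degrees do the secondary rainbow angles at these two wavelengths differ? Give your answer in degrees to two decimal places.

At 450 nm (n = 1.339): cos²i = 0.09912 → i = 71.650°, r = 45.141°, D_min = 232.451°, rainbow angle = 52.451°.
At 685 nm (n = 1.330): cos²i = 0.09611 → i = 71.940°, r = 45.630°, D_min = 230.101°, rainbow angle = 50.101°.
Angular width = |52.451° − 50.101°| = 2.350°.

2.35°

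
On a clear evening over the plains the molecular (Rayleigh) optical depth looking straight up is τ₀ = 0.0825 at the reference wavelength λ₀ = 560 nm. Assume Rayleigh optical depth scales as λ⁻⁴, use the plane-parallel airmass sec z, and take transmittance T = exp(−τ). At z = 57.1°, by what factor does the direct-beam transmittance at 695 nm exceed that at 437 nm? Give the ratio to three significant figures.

Airmass: sec 57.1° = 1.8410.
τ(695 nm) = 0.0825 × (560/695)⁴ × 1.8410 = 0.0825 × 0.4215 × 1.8410 = 0.0640.
τ(437 nm) = 0.0825 × (560/437)⁴ × 1.8410 = 0.0825 × 2.6967 × 1.8410 = 0.4096.
T(695)/T(437) = exp(τ_B − τ_A) = exp(0.3456) = 1.4128.

1.41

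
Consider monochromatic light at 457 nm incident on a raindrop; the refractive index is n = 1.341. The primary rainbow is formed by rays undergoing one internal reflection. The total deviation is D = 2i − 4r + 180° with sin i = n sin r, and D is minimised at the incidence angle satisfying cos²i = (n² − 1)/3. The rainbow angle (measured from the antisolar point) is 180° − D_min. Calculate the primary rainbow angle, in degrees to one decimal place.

40.9°

cos²i = (1.79828 − 1)/3 = 0.26609; i = arccos(0.51584) = 58.946°.
sin r = sin 58.946°/1.341 = 0.63884; r = 39.705°.
D_min = 2·58.946° − 4·39.705° + 180° = 139.071°.
Rainbow angle = 180° − D_min = 40.929°.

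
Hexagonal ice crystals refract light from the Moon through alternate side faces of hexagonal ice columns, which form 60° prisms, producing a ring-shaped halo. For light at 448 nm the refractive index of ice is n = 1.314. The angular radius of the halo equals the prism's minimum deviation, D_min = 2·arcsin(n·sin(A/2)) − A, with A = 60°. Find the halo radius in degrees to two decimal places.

22.14°

n·sin(A/2) = 1.314 × sin 30° = 1.314 × 0.5000 = 0.6570.
D_min = 2·arcsin(0.6570) − 60° = 2 × 41.071° − 60° = 22.143°.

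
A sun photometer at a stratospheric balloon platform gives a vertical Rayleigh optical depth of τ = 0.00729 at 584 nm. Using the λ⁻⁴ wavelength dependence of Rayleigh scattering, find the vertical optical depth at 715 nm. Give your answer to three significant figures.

0.00324

τ(715 nm) = τ(584 nm) × (584/715)⁴ = 0.00729 × (0.8168)⁴ = 0.00729 × 0.4451 = 0.0032.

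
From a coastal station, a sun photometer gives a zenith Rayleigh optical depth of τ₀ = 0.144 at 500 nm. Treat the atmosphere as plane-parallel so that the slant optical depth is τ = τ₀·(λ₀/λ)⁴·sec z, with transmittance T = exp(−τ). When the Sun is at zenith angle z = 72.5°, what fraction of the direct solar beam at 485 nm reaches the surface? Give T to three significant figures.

0.582

sec 72.5° = 3.3255.
τ = 0.144 × (500/485)⁴ × 3.3255 = 0.144 × 1.1296 × 3.3255 = 0.5409.
T = exp(−0.5409) = 0.5822.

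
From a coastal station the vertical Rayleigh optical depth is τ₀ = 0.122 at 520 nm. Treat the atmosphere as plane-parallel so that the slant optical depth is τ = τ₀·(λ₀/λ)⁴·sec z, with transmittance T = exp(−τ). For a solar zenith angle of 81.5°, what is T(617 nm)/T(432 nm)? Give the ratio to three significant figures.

3.73

Airmass: sec 81.5° = 6.7655.
τ(617 nm) = 0.122 × (520/617)⁴ × 6.7655 = 0.122 × 0.5045 × 6.7655 = 0.4164.
τ(432 nm) = 0.122 × (520/432)⁴ × 6.7655 = 0.122 × 2.0993 × 6.7655 = 1.7328.
T(617)/T(432) = exp(τ_B − τ_A) = exp(1.3163) = 3.7297.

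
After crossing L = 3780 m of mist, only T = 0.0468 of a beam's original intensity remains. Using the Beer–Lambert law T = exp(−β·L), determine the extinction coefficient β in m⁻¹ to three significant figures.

0.000810 m⁻¹

Beer–Lambert: T = exp(−βL) ⇒ β = −ln(T)/L = −ln(0.0468)/3780 = 3.0619/3780 = 0.00081 m⁻¹.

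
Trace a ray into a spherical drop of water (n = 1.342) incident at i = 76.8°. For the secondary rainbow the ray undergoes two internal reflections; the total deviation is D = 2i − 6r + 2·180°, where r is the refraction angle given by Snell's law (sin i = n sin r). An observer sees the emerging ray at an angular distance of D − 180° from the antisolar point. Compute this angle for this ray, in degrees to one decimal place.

sin r = sin 76.8° / 1.342 = 0.9736/1.342 = 0.7255; r = 46.51°.
D = 2·76.8° − 6·46.51° + 2·180° = 153.60° − 279.05° + 360° = 234.55°.
Angle from antisolar point = D − 180° = 54.55°.

54.6°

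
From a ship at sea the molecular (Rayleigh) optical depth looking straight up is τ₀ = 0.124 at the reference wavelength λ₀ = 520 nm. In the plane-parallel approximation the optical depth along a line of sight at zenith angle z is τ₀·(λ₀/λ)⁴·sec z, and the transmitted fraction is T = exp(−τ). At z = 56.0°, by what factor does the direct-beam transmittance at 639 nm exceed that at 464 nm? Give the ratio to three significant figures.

Airmass: sec 56.0° = 1.7883.
τ(639 nm) = 0.124 × (520/639)⁴ × 1.7883 = 0.124 × 0.4385 × 1.7883 = 0.0972.
τ(464 nm) = 0.124 × (520/464)⁴ × 1.7883 = 0.124 × 1.5774 × 1.7883 = 0.3498.
T(639)/T(464) = exp(τ_B − τ_A) = exp(0.2525) = 1.2873.

1.29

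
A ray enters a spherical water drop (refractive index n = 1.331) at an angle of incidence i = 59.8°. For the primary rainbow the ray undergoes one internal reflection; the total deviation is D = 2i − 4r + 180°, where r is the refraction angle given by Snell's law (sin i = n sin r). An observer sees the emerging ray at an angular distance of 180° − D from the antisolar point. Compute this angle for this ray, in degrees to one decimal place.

42.4°

sin r = sin 59.8° / 1.331 = 0.8643/1.331 = 0.6493; r = 40.49°.
D = 2·59.8° − 4·40.49° + 180° = 119.60° − 161.97° + 180° = 137.63°.
Angle from antisolar point = 180° − D = 42.37°.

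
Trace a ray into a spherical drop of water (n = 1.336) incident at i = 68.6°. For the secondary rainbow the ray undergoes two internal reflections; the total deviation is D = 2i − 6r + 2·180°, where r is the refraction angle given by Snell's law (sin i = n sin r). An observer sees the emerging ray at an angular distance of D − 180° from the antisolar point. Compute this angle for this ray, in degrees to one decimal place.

52.1°

sin r = sin 68.6° / 1.336 = 0.9311/1.336 = 0.6969; r = 44.18°.
D = 2·68.6° − 6·44.18° + 2·180° = 137.20° − 265.07° + 360° = 232.13°.
Angle from antisolar point = D − 180° = 52.13°.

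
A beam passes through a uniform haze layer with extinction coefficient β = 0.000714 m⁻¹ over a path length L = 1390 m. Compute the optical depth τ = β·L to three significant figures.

0.992

τ = β·L = 0.000714 × 1390 = 0.9925.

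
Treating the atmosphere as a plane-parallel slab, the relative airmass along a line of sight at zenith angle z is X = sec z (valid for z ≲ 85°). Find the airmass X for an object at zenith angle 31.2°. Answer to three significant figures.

X = sec z = 1/cos 31.2° = 1/0.8554 = 1.1691.

1.17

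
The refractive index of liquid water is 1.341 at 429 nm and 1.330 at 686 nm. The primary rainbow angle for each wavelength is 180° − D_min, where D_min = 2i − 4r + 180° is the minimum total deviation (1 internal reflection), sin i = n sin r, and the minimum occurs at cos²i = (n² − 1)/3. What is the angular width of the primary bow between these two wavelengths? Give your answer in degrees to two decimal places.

1.59°

At 429 nm (n = 1.341): cos²i = 0.26609 → i = 58.946°, r = 39.705°, D_min = 139.071°, rainbow angle = 40.929°.
At 686 nm (n = 1.330): cos²i = 0.25630 → i = 59.585°, r = 40.422°, D_min = 137.484°, rainbow angle = 42.516°.
Angular width = |40.929° − 42.516°| = 1.588°.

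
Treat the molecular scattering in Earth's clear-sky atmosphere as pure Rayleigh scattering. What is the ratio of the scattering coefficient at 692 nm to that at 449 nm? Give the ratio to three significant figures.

Rayleigh scattering ∝ λ⁻⁴, so the ratio of coefficients is the inverse fourth power of the wavelength ratio.
σ(692)/σ(449) = (449/692)⁴ = (0.6488)⁴ = 0.1772.

0.177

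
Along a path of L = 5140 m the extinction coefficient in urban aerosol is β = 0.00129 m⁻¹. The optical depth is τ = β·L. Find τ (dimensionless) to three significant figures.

τ = β·L = 0.00129 × 5140 = 6.6306.

6.63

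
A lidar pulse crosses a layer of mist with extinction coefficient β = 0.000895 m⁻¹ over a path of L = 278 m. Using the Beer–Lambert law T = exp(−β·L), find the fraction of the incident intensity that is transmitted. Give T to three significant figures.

τ = β·L = 0.000895 × 278 = 0.2488.
T = exp(−0.2488) = 0.7797.

0.780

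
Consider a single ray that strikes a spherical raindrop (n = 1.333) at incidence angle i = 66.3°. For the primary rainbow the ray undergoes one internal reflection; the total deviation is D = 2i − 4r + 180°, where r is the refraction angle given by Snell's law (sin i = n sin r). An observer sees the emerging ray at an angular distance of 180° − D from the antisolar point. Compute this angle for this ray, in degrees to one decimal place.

sin r = sin 66.3° / 1.333 = 0.9157/1.333 = 0.6869; r = 43.39°.
D = 2·66.3° − 4·43.39° + 180° = 132.60° − 173.55° + 180° = 139.05°.
Angle from antisolar point = 180° − D = 40.95°.

40.9°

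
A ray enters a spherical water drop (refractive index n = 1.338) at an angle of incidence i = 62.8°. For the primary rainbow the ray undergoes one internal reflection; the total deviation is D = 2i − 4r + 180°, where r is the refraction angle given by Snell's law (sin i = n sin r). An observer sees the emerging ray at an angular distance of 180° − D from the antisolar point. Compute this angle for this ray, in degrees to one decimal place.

sin r = sin 62.8° / 1.338 = 0.8894/1.338 = 0.6647; r = 41.66°.
D = 2·62.8° − 4·41.66° + 180° = 125.60° − 166.65° + 180° = 138.95°.
Angle from antisolar point = 180° − D = 41.05°.

41.0°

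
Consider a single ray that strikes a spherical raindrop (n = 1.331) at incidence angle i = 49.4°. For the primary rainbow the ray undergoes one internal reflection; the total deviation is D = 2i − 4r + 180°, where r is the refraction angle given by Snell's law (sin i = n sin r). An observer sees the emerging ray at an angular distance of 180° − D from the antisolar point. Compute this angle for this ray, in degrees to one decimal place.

40.3°

sin r = sin 49.4° / 1.331 = 0.7593/1.331 = 0.5705; r = 34.78°.
D = 2·49.4° − 4·34.78° + 180° = 98.80° − 139.13° + 180° = 139.67°.
Angle from antisolar point = 180° − D = 40.33°.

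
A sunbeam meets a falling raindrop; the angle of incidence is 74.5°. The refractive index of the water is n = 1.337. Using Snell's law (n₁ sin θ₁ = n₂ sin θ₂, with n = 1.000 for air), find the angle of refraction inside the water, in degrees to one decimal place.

Snell: sin θ_r = sin θ_i / n = sin 74.5° / 1.337 = 0.9636 / 1.337 = 0.7207.
θ_r = arcsin(0.7207) = 46.12°.

46.1°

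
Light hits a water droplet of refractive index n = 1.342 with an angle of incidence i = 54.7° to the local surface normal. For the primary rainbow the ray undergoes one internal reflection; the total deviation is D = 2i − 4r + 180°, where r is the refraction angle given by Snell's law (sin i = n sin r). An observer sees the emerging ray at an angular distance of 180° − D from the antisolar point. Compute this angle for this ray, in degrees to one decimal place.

sin r = sin 54.7° / 1.342 = 0.8161/1.342 = 0.6082; r = 37.46°.
D = 2·54.7° − 4·37.46° + 180° = 109.40° − 149.82° + 180° = 139.58°.
Angle from antisolar point = 180° − D = 40.42°.

40.4°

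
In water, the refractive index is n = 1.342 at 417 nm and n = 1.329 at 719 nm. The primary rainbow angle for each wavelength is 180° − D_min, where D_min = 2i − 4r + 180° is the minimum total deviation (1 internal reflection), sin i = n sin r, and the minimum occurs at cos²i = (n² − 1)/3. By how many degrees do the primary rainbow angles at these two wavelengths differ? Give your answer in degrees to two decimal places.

At 417 nm (n = 1.342): cos²i = 0.26699 → i = 58.888°, r = 39.641°, D_min = 139.213°, rainbow angle = 40.787°.
At 719 nm (n = 1.329): cos²i = 0.25541 → i = 59.643°, r = 40.487°, D_min = 137.337°, rainbow angle = 42.663°.
Angular width = |40.787° − 42.663°| = 1.876°.

1.88°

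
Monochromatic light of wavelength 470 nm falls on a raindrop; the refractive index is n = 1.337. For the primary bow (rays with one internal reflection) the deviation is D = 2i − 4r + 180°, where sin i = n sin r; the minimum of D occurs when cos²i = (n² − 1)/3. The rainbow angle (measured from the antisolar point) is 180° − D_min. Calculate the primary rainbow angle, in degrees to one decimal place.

cos²i = (1.78757 − 1)/3 = 0.26252; i = arccos(0.51237) = 59.178°.
sin r = sin 59.178°/1.337 = 0.64231; r = 39.964°.
D_min = 2·59.178° − 4·39.964° + 180° = 138.500°.
Rainbow angle = 180° − D_min = 41.500°.

41.5°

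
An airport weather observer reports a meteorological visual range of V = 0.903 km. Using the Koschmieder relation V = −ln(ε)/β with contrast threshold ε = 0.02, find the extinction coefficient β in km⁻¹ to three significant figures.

4.33 km⁻¹

β = −ln(0.02) / V = 3.912 / 0.903 = 4.3323 km⁻¹.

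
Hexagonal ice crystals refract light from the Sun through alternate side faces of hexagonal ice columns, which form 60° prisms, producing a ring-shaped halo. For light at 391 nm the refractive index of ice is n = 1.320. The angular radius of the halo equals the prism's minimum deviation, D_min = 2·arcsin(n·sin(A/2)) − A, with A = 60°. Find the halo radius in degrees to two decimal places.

n·sin(A/2) = 1.320 × sin 30° = 1.320 × 0.5000 = 0.6600.
D_min = 2·arcsin(0.6600) − 60° = 2 × 41.300° − 60° = 22.600°.

22.60°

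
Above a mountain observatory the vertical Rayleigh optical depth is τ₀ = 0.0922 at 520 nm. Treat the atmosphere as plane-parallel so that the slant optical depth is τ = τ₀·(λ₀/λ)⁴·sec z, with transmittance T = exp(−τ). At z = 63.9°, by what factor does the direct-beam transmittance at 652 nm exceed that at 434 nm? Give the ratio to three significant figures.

Airmass: sec 63.9° = 2.2730.
τ(652 nm) = 0.0922 × (520/652)⁴ × 2.2730 = 0.0922 × 0.4046 × 2.2730 = 0.0848.
τ(434 nm) = 0.0922 × (520/434)⁴ × 2.2730 = 0.0922 × 2.0609 × 2.2730 = 0.4319.
T(652)/T(434) = exp(τ_B − τ_A) = exp(0.3471) = 1.4150.

1.41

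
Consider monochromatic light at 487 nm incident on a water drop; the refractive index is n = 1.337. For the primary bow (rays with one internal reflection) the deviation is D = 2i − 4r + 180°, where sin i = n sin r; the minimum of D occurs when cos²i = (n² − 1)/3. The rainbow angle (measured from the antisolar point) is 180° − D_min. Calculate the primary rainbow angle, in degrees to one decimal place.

cos²i = (1.78757 − 1)/3 = 0.26252; i = arccos(0.51237) = 59.178°.
sin r = sin 59.178°/1.337 = 0.64231; r = 39.964°.
D_min = 2·59.178° − 4·39.964° + 180° = 138.500°.
Rainbow angle = 180° − D_min = 41.500°.

41.5°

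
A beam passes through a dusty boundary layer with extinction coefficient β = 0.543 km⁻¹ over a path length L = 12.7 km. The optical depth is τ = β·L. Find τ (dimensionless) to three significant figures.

6.90

τ = β·L = 0.543 × 12.7 = 6.8961.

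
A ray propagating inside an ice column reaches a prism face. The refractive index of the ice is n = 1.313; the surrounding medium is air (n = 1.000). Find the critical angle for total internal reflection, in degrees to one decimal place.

49.6°

sin θ_c = n_air / n = 1.000 / 1.313 = 0.7616.
θ_c = arcsin(0.7616) = 49.61°.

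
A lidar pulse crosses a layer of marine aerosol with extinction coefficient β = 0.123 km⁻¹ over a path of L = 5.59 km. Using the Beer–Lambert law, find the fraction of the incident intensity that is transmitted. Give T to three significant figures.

0.503

τ = β·L = 0.123 × 5.59 = 0.6876.
T = exp(−0.6876) = 0.5028.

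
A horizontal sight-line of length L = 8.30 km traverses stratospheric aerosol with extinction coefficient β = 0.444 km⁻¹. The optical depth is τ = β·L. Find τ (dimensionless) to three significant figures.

τ = β·L = 0.444 × 8.30 = 3.6852.

3.69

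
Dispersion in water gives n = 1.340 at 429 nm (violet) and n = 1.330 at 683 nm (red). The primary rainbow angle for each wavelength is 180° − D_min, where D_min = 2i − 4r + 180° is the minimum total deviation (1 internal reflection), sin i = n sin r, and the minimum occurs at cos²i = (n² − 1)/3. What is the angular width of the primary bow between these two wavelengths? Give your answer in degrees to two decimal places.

1.45°

At 429 nm (n = 1.340): cos²i = 0.26520 → i = 59.004°, r = 39.770°, D_min = 138.929°, rainbow angle = 41.071°.
At 683 nm (n = 1.330): cos²i = 0.25630 → i = 59.585°, r = 40.422°, D_min = 137.484°, rainbow angle = 42.516°.
Angular width = |41.071° − 42.516°| = 1.445°.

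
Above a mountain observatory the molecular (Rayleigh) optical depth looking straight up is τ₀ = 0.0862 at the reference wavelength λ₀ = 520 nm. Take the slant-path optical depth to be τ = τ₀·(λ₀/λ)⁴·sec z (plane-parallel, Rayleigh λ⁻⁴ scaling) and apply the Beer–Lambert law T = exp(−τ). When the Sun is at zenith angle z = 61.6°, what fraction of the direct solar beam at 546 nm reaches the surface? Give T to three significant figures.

0.861

sec 61.6° = 2.1025.
τ = 0.0862 × (520/546)⁴ × 2.1025 = 0.0862 × 0.8227 × 2.1025 = 0.1491.
T = exp(−0.1491) = 0.8615.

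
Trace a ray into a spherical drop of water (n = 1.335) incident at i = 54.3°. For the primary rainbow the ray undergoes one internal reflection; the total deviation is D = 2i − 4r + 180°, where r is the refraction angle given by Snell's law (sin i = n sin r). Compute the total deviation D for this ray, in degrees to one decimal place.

sin r = sin 54.3° / 1.335 = 0.8121/1.335 = 0.6083; r = 37.47°.
D = 2·54.3° − 4·37.47° + 180° = 108.60° − 149.87° + 180° = 138.73°.

138.7°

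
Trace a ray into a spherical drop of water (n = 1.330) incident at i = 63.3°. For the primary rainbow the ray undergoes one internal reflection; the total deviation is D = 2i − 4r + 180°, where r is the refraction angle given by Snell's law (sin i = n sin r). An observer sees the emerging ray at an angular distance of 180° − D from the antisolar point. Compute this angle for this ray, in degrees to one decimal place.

42.2°

sin r = sin 63.3° / 1.330 = 0.8934/1.330 = 0.6717; r = 42.20°.
D = 2·63.3° − 4·42.20° + 180° = 126.60° − 168.80° + 180° = 137.80°.
Angle from antisolar point = 180° − D = 42.20°.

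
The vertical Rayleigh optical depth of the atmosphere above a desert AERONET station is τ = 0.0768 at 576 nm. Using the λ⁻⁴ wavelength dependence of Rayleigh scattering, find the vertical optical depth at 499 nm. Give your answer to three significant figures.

0.136

τ(499 nm) = τ(576 nm) × (576/499)⁴ = 0.0768 × (1.1543)⁴ = 0.0768 × 1.7754 = 0.1363.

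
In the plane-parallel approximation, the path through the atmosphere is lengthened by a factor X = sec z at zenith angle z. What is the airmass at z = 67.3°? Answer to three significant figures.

2.59

X = sec z = 1/cos 67.3° = 1/0.3859 = 2.5913.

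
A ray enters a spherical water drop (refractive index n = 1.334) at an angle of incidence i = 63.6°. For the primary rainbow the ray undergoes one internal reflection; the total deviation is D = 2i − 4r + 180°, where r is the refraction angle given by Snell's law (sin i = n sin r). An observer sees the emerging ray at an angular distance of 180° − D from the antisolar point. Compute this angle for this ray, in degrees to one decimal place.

sin r = sin 63.6° / 1.334 = 0.8957/1.334 = 0.6714; r = 42.18°.
D = 2·63.6° − 4·42.18° + 180° = 127.20° − 168.72° + 180° = 138.48°.
Angle from antisolar point = 180° − D = 41.52°.

41.5°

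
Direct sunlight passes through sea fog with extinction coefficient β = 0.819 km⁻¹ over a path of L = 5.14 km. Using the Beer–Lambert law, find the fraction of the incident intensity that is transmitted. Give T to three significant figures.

0.0149

τ = β·L = 0.819 × 5.14 = 4.2097.
T = exp(−4.2097) = 0.0149.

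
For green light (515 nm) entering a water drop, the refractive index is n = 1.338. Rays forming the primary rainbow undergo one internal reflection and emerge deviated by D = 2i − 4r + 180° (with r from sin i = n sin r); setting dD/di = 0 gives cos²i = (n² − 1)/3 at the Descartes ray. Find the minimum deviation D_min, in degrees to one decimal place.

138.6°

cos²i = (1.79024 − 1)/3 = 0.26341; i = arccos(0.51324) = 59.120°.
sin r = sin 59.120°/1.338 = 0.64144; r = 39.899°.
D_min = 2·59.120° − 4·39.899° + 180° = 138.643°.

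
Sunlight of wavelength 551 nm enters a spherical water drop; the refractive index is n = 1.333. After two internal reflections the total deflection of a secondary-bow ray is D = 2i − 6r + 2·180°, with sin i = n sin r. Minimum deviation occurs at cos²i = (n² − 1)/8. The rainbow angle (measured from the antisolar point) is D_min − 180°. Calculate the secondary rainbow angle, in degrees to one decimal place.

cos²i = (1.77689 − 1)/8 = 0.09711; i = arccos(0.31163) = 71.843°.
sin r = sin 71.843°/1.333 = 0.71283; r = 45.466°.
D_min = 2·71.843° − 6·45.466° + 360° = 230.891°.
Rainbow angle = D_min − 180° = 50.891°.

50.9°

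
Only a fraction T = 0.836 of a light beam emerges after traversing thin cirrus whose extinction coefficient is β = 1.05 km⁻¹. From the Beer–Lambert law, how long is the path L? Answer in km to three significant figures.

Beer–Lambert: T = exp(−βL) ⇒ L = −ln(T)/β = −ln(0.836)/1.05 = 0.1791/1.05 = 0.1706 km.

0.171 km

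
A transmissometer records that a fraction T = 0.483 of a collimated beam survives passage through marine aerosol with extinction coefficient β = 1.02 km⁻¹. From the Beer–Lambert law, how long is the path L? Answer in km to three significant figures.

0.713 km

Beer–Lambert: T = exp(−βL) ⇒ L = −ln(T)/β = −ln(0.483)/1.02 = 0.7277/1.02 = 0.7135 km.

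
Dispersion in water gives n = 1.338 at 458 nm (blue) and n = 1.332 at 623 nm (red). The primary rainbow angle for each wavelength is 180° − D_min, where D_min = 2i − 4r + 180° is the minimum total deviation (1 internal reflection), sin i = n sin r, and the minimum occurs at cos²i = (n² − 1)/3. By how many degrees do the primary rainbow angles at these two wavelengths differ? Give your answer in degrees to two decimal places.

0.87°

At 458 nm (n = 1.338): cos²i = 0.26341 → i = 59.120°, r = 39.899°, D_min = 138.643°, rainbow angle = 41.357°.
At 623 nm (n = 1.332): cos²i = 0.25807 → i = 59.469°, r = 40.290°, D_min = 137.776°, rainbow angle = 42.224°.
Angular width = |41.357° − 42.224°| = 0.867°.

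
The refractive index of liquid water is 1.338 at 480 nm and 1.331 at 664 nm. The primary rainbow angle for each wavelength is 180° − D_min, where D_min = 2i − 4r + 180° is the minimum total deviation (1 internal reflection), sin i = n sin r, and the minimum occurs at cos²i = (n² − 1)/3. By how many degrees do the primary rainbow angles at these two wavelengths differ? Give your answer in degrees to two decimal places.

1.01°

At 480 nm (n = 1.338): cos²i = 0.26341 → i = 59.120°, r = 39.899°, D_min = 138.643°, rainbow angle = 41.357°.
At 664 nm (n = 1.331): cos²i = 0.25719 → i = 59.527°, r = 40.356°, D_min = 137.630°, rainbow angle = 42.370°.
Angular width = |41.357° − 42.370°| = 1.013°.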